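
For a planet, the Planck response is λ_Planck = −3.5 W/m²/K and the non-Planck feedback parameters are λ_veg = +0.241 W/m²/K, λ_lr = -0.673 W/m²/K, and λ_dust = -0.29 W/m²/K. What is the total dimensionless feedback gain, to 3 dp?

-0.206

Convert to gains: g_veg = 0.241/3.5 = 0.06886; g_lr = -0.673/3.5 = -0.1923; g_dust = -0.29/3.5 = -0.08286.
Total gain g = -0.2063.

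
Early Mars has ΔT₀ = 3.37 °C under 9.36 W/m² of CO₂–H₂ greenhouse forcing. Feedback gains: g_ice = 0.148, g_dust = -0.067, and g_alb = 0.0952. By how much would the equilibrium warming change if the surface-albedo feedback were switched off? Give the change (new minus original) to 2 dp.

Original: g = 0.1762, ΔT = 3.37/(1−0.1762) = 4.0908 °C.
Without surface-albedo: g' = 0.081, ΔT' = 3.37/(1−0.081) = 3.6670 °C.
Change = 3.6670 − 4.0908 = -0.42 °C.

-0.42 °C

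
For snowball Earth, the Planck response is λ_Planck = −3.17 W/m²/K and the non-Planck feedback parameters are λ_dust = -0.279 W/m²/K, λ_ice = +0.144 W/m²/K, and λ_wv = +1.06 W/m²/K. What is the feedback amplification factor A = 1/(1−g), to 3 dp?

1.412

Convert to gains: g_dust = -0.279/3.17 = -0.08801; g_ice = 0.144/3.17 = 0.04543; g_wv = 1.06/3.17 = 0.3344.
Total gain g = 0.29182.
A = 1/(1 − 0.29182) = 1.412.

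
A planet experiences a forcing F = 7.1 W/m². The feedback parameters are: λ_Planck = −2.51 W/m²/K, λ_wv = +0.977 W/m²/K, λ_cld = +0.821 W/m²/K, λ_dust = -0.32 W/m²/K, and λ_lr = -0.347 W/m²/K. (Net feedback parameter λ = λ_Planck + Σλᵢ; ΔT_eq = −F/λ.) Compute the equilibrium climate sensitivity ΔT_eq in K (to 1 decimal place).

Net feedback parameter λ = (−2.51) + (+0.977) + (+0.821) + (-0.32) + (-0.347) = -1.379 W/m²/K.
ΔT = −F/λ = −7.1/(-1.379) = 5.1 K.

5.1 K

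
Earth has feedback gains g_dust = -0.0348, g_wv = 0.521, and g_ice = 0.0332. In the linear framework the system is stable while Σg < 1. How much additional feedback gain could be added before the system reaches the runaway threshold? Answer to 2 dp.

Current total gain = -0.0348 + 0.521 + 0.0332 = 0.5194.
Margin to runaway = 1 − 0.5194 = 0.48.

0.48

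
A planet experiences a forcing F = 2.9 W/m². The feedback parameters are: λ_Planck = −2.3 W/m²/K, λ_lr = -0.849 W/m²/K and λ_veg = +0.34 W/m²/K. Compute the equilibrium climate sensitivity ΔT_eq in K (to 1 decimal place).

1.0 K

Net feedback parameter λ = (−2.3) + (-0.849) + (+0.34) = -2.809 W/m²/K.
ΔT = −F/λ = −2.9/(-2.809) = 1.0 K.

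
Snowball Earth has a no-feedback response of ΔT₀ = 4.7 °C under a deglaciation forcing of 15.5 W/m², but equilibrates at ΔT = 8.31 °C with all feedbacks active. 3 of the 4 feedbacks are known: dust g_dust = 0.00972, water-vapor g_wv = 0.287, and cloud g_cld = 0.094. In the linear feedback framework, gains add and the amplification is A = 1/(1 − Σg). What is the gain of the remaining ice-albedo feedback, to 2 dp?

0.04

Amplification A = ΔT/ΔT₀ = 8.31/4.7 = 1.768.
Total gain g = 1 − 1/A = 1 − 1/1.768 = 0.4344.
Known gains sum to 0.00972 + 0.287 + 0.094 = 0.39072.
g_ice = 0.4344 − 0.39072 = 0.04.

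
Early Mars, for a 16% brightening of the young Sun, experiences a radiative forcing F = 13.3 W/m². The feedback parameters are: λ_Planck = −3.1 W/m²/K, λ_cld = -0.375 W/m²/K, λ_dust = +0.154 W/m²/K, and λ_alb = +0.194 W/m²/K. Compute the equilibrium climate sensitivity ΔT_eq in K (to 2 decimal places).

4.25 K

Net feedback parameter λ = (−3.1) + (-0.375) + (+0.154) + (+0.194) = -3.127 W/m²/K.
ΔT = −F/λ = −13.3/(-3.127) = 4.25 K.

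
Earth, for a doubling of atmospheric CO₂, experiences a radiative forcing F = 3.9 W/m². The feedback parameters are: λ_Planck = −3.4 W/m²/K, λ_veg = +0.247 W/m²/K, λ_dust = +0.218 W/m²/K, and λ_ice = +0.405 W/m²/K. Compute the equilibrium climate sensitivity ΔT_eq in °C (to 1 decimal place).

1.5 °C

Net feedback parameter λ = (−3.4) + (+0.247) + (+0.218) + (+0.405) = -2.53 W/m²/K.
ΔT = −F/λ = −3.9/(-2.53) = 1.5 °C.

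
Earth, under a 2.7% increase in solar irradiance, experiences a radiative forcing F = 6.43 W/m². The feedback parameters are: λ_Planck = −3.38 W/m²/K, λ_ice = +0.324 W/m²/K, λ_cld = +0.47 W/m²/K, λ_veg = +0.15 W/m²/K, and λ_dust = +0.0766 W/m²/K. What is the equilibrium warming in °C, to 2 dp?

Net feedback parameter λ = (−3.38) + (+0.324) + (+0.47) + (+0.15) + (+0.0766) = -2.3594 W/m²/K.
ΔT = −F/λ = −6.43/(-2.3594) = 2.73 °C.

2.73 °C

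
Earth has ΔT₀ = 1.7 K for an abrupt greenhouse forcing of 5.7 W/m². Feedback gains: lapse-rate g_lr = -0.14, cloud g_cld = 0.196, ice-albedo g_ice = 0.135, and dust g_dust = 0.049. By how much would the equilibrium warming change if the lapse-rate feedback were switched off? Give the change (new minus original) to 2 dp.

0.51 K

Original: g = 0.24, ΔT = 1.7/(1−0.24) = 2.2368 K.
Without lapse-rate: g' = 0.38, ΔT' = 1.7/(1−0.38) = 2.7419 K.
Change = 2.7419 − 2.2368 = 0.51 K.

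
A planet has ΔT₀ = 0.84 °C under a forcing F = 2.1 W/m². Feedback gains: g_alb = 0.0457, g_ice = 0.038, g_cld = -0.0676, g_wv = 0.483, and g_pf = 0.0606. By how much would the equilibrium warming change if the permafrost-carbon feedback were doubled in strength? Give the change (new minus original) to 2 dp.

0.30 °C

Original: g = 0.5597, ΔT = 0.84/(1−0.5597) = 1.9078 °C.
With doubled permafrost-carbon: g' = 0.6203, ΔT' = 0.84/(1−0.6203) = 2.2123 °C.
Change = 2.2123 − 1.9078 = 0.30 °C.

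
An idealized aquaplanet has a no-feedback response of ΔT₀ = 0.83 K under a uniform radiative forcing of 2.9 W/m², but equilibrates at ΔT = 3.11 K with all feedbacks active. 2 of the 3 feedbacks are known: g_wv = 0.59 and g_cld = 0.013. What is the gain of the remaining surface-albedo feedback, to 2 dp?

Amplification A = ΔT/ΔT₀ = 3.11/0.83 = 3.747.
Total gain g = 1 − 1/A = 1 − 1/3.747 = 0.7331.
Known gains sum to 0.59 + 0.013 = 0.603.
g_alb = 0.7331 − 0.603 = 0.13.

0.13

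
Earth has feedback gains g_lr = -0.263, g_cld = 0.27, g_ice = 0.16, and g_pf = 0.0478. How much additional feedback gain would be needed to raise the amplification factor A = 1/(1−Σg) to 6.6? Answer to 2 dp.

Current total gain = 0.2148.
Target gain for A = 6.6: g* = 1 − 1/6.6 = 0.8485.
Additional gain needed = 0.8485 − 0.2148 = 0.63.

0.63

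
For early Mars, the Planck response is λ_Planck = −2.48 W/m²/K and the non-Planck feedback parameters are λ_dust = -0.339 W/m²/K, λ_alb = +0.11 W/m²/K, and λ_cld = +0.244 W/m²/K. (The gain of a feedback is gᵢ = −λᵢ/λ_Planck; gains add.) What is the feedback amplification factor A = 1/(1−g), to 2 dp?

1.01

Convert to gains: g_dust = -0.339/2.48 = -0.1367; g_alb = 0.11/2.48 = 0.04435; g_cld = 0.244/2.48 = 0.09839.
Total gain g = 0.00604.
A = 1/(1 − 0.00604) = 1.01.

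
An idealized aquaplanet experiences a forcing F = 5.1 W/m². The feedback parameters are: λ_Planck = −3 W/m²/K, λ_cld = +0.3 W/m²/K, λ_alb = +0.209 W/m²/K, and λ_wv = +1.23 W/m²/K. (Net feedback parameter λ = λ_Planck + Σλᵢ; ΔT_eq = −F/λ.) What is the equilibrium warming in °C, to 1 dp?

Net feedback parameter λ = (−3) + (+0.3) + (+0.209) + (+1.23) = -1.261 W/m²/K.
ΔT = −F/λ = −5.1/(-1.261) = 4.0 °C.

4.0 °C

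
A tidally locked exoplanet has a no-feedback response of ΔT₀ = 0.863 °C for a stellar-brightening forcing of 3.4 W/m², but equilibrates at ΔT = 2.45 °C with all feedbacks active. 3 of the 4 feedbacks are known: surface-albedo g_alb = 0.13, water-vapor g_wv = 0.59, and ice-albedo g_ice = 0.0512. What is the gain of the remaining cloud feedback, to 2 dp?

Amplification A = ΔT/ΔT₀ = 2.45/0.863 = 2.839.
Total gain g = 1 − 1/A = 1 − 1/2.839 = 0.6478.
Known gains sum to 0.13 + 0.59 + 0.0512 = 0.7712.
g_cld = 0.6478 − 0.7712 = -0.12.

-0.12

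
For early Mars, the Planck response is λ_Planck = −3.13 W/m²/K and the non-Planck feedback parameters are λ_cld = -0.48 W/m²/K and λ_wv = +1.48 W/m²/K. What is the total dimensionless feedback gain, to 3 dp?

Convert to gains: g_cld = -0.48/3.13 = -0.1534; g_wv = 1.48/3.13 = 0.4728.
Total gain g = 0.3194.

0.319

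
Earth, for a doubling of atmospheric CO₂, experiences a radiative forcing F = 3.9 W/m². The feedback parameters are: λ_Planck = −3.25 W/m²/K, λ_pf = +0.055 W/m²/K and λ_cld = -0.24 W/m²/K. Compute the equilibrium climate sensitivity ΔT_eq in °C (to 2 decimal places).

1.14 °C

Net feedback parameter λ = (−3.25) + (+0.055) + (-0.24) = -3.435 W/m²/K.
ΔT = −F/λ = −3.9/(-3.435) = 1.14 °C.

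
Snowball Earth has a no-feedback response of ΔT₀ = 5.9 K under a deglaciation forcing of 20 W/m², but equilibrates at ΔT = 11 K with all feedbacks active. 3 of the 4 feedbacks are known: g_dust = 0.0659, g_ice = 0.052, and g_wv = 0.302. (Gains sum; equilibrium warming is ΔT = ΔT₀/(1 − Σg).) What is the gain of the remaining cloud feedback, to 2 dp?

0.04

Amplification A = ΔT/ΔT₀ = 11/5.9 = 1.864.
Total gain g = 1 − 1/A = 1 − 1/1.864 = 0.4635.
Known gains sum to 0.0659 + 0.052 + 0.302 = 0.4199.
g_cld = 0.4635 − 0.4199 = 0.04.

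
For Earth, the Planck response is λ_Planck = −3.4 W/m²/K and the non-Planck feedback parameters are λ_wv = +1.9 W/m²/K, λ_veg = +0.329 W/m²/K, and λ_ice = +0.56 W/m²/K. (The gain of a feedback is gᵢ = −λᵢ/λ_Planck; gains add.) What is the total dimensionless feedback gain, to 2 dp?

Convert to gains: g_wv = 1.9/3.4 = 0.5588; g_veg = 0.329/3.4 = 0.09676; g_ice = 0.56/3.4 = 0.1647.
Total gain g = 0.82026.

0.82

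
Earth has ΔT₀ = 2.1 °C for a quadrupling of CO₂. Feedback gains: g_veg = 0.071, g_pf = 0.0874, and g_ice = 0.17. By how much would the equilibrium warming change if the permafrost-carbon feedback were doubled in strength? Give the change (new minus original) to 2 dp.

Original: g = 0.3284, ΔT = 2.1/(1−0.3284) = 3.1269 °C.
With doubled permafrost-carbon: g' = 0.4158, ΔT' = 2.1/(1−0.4158) = 3.5947 °C.
Change = 3.5947 − 3.1269 = 0.47 °C.

0.47 °C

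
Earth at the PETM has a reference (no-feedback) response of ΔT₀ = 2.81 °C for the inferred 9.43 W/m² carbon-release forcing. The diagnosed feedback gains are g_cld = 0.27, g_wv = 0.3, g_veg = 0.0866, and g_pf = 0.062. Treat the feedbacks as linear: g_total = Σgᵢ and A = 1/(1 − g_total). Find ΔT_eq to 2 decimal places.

Total gain g = 0.27 + 0.3 + 0.0866 + 0.062 = 0.7186.
Amplification A = 1/(1 − 0.7186) = 3.554.
ΔT = 2.81 × 3.554 = 9.99 °C.

9.99 °C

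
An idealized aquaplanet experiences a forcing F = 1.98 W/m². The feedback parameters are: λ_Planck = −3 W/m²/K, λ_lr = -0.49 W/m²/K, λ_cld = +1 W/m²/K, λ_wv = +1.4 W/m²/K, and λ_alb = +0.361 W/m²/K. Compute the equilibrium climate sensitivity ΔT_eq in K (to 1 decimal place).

Net feedback parameter λ = (−3) + (-0.49) + (+1) + (+1.4) + (+0.361) = -0.729 W/m²/K.
ΔT = −F/λ = −1.98/(-0.729) = 2.7 K.

2.7 K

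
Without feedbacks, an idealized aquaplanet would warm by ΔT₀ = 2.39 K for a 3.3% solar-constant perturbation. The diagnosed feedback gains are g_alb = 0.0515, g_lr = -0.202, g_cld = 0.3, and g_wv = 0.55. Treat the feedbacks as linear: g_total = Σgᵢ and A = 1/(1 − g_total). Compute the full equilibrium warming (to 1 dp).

8.0 K

Total gain g = 0.0515 − 0.202 + 0.3 + 0.55 = 0.6995.
Amplification A = 1/(1 − 0.6995) = 3.328.
ΔT = 2.39 × 3.328 = 8.0 K.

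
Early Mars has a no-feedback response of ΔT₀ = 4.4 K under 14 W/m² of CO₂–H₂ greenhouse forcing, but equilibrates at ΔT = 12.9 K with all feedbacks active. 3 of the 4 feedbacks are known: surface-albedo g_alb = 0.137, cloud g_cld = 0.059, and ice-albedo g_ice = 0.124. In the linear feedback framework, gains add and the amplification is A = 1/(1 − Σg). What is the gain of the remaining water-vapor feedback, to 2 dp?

0.34

Amplification A = ΔT/ΔT₀ = 12.9/4.4 = 2.932.
Total gain g = 1 − 1/A = 1 − 1/2.932 = 0.6589.
Known gains sum to 0.137 + 0.059 + 0.124 = 0.32.
g_wv = 0.6589 − 0.32 = 0.34.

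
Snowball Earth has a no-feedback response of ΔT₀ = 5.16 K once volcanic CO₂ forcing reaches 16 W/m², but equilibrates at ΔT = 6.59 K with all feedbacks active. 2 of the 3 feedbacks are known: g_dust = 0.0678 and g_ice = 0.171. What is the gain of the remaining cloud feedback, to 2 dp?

Amplification A = ΔT/ΔT₀ = 6.59/5.16 = 1.277.
Total gain g = 1 − 1/A = 1 − 1/1.277 = 0.2169.
Known gains sum to 0.0678 + 0.171 = 0.2388.
g_cld = 0.2169 − 0.2388 = -0.02.

-0.02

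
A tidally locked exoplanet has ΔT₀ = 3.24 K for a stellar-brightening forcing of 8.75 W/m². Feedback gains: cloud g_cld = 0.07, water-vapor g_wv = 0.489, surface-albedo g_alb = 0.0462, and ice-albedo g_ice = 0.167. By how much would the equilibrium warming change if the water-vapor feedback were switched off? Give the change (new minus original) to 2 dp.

Original: g = 0.7722, ΔT = 3.24/(1−0.7722) = 14.2230 K.
Without water-vapor: g' = 0.2832, ΔT' = 3.24/(1−0.2832) = 4.5201 K.
Change = 4.5201 − 14.2230 = -9.70 K.

-9.70 K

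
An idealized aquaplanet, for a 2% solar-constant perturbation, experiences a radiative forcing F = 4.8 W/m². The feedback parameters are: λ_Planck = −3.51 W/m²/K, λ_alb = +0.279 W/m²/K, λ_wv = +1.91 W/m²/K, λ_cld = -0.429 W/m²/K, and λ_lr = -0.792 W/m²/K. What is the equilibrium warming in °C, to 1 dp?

1.9 °C

Net feedback parameter λ = (−3.51) + (+0.279) + (+1.91) + (-0.429) + (-0.792) = -2.542 W/m²/K.
ΔT = −F/λ = −4.8/(-2.542) = 1.9 °C.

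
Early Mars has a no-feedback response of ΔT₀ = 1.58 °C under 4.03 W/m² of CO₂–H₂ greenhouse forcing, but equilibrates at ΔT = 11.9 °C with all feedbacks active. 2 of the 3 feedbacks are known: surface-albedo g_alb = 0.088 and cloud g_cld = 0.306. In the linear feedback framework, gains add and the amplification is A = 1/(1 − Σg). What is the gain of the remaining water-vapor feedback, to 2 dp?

Amplification A = ΔT/ΔT₀ = 11.9/1.58 = 7.532.
Total gain g = 1 − 1/A = 1 − 1/7.532 = 0.8672.
Known gains sum to 0.088 + 0.306 = 0.394.
g_wv = 0.8672 − 0.394 = 0.47.

0.47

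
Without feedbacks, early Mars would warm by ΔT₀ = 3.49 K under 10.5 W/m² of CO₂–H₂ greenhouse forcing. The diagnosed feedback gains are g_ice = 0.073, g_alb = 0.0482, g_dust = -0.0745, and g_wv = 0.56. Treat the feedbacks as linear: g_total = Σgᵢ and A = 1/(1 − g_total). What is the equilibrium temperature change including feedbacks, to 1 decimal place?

Total gain g = 0.073 + 0.0482 − 0.0745 + 0.56 = 0.6067.
Amplification A = 1/(1 − 0.6067) = 2.543.
ΔT = 3.49 × 2.543 = 8.9 K.

8.9 K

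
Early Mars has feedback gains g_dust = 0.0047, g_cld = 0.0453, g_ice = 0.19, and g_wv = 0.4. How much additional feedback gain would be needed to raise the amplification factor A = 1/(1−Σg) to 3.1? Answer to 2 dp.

0.04

Current total gain = 0.64.
Target gain for A = 3.1: g* = 1 − 1/3.1 = 0.6774.
Additional gain needed = 0.6774 − 0.64 = 0.04.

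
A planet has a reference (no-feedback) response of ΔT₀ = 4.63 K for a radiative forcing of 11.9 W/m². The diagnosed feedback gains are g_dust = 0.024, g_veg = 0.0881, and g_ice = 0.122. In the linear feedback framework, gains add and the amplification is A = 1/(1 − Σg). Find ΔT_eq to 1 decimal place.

Total gain g = 0.024 + 0.0881 + 0.122 = 0.2341.
Amplification A = 1/(1 − 0.2341) = 1.306.
ΔT = 4.63 × 1.306 = 6.0 K.

6.0 K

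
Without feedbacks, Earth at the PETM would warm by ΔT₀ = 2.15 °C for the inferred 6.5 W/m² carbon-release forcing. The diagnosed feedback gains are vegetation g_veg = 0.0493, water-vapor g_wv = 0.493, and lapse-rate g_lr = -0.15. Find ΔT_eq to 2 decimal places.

3.54 °C

Total gain g = 0.0493 + 0.493 − 0.15 = 0.3923.
Amplification A = 1/(1 − 0.3923) = 1.646.
ΔT = 2.15 × 1.646 = 3.54 °C.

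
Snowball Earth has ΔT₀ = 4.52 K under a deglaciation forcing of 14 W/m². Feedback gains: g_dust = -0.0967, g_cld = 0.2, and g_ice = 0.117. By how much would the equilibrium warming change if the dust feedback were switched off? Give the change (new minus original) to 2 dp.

Original: g = 0.2203, ΔT = 4.52/(1−0.2203) = 5.7971 K.
Without dust: g' = 0.317, ΔT' = 4.52/(1−0.317) = 6.6179 K.
Change = 6.6179 − 5.7971 = 0.82 K.

0.82 K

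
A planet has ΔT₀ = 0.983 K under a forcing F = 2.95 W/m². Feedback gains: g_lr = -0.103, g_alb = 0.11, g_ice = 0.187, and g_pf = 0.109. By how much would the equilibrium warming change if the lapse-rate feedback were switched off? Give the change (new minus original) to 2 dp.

Original: g = 0.303, ΔT = 0.983/(1−0.303) = 1.4103 K.
Without lapse-rate: g' = 0.406, ΔT' = 0.983/(1−0.406) = 1.6549 K.
Change = 1.6549 − 1.4103 = 0.24 K.

0.24 K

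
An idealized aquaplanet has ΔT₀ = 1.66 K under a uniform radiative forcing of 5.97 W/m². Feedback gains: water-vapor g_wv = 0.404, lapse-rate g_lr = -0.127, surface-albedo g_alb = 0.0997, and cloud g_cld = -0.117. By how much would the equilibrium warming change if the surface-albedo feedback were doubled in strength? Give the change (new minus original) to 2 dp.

0.35 K

Original: g = 0.2597, ΔT = 1.66/(1−0.2597) = 2.2423 K.
With doubled surface-albedo: g' = 0.3594, ΔT' = 1.66/(1−0.3594) = 2.5913 K.
Change = 2.5913 − 2.2423 = 0.35 K.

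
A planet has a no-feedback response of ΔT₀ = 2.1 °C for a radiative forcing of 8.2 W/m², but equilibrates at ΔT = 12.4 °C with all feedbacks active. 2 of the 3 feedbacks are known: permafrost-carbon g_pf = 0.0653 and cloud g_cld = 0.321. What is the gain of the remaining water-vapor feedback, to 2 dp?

0.44

Amplification A = ΔT/ΔT₀ = 12.4/2.1 = 5.905.
Total gain g = 1 − 1/A = 1 − 1/5.905 = 0.8307.
Known gains sum to 0.0653 + 0.321 = 0.3863.
g_wv = 0.8307 − 0.3863 = 0.44.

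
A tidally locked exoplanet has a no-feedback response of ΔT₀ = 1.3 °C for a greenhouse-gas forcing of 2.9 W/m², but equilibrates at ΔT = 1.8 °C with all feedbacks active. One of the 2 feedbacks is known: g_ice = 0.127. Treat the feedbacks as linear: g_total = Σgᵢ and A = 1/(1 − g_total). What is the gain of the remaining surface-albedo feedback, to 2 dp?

0.15

Amplification A = ΔT/ΔT₀ = 1.8/1.3 = 1.385.
Total gain g = 1 − 1/A = 1 − 1/1.385 = 0.278.
The known gain is 0.127.
g_alb = 0.278 − 0.127 = 0.15.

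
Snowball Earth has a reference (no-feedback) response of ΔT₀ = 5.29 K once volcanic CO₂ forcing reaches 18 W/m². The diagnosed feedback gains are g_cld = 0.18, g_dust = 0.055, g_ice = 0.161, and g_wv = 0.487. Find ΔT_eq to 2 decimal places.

Total gain g = 0.18 + 0.055 + 0.161 + 0.487 = 0.883.
Amplification A = 1/(1 − 0.883) = 8.547.
ΔT = 5.29 × 8.547 = 45.21 K.

45.21 K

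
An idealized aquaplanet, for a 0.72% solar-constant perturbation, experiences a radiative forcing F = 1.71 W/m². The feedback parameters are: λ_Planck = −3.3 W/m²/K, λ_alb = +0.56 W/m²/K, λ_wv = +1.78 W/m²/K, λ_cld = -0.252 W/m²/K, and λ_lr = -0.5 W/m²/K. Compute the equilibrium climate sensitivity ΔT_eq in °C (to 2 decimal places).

1.00 °C

Net feedback parameter λ = (−3.3) + (+0.56) + (+1.78) + (-0.252) + (-0.5) = -1.712 W/m²/K.
ΔT = −F/λ = −1.71/(-1.712) = 1.00 °C.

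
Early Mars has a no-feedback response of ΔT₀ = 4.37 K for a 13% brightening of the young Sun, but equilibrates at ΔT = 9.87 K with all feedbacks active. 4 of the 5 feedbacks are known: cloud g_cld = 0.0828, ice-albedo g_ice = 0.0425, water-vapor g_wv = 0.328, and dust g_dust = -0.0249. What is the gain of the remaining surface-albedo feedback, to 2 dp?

Amplification A = ΔT/ΔT₀ = 9.87/4.37 = 2.259.
Total gain g = 1 − 1/A = 1 − 1/2.259 = 0.5573.
Known gains sum to 0.0828 + 0.0425 + 0.328 − 0.0249 = 0.4284.
g_alb = 0.5573 − 0.4284 = 0.13.

0.13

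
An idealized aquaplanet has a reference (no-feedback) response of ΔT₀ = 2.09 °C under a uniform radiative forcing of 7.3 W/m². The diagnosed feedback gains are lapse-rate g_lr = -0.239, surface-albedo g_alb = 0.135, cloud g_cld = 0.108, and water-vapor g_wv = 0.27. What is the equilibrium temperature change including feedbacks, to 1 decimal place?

Total gain g = -0.239 + 0.135 + 0.108 + 0.27 = 0.274.
Amplification A = 1/(1 − 0.274) = 1.377.
ΔT = 2.09 × 1.377 = 2.9 °C.

2.9 °C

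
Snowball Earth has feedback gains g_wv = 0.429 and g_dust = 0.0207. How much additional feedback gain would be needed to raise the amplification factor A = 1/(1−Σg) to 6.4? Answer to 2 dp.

Current total gain = 0.4497.
Target gain for A = 6.4: g* = 1 − 1/6.4 = 0.8438.
Additional gain needed = 0.8438 − 0.4497 = 0.39.

0.39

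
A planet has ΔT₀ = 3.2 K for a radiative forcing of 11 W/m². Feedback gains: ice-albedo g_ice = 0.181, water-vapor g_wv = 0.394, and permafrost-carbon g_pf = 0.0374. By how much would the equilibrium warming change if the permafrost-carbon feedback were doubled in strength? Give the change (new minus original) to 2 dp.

0.88 K

Original: g = 0.6124, ΔT = 3.2/(1−0.6124) = 8.2559 K.
With doubled permafrost-carbon: g' = 0.6498, ΔT' = 3.2/(1−0.6498) = 9.1376 K.
Change = 9.1376 − 8.2559 = 0.88 K.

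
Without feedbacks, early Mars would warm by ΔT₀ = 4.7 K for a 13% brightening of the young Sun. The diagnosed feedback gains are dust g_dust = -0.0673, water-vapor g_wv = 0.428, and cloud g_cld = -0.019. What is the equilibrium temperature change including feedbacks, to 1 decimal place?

7.1 K

Total gain g = -0.0673 + 0.428 − 0.019 = 0.3417.
Amplification A = 1/(1 − 0.3417) = 1.519.
ΔT = 4.7 × 1.519 = 7.1 K.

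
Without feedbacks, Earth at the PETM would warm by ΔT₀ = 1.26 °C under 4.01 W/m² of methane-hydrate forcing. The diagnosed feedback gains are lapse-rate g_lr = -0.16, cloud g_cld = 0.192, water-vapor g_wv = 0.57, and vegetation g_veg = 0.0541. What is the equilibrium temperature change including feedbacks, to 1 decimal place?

Total gain g = -0.16 + 0.192 + 0.57 + 0.0541 = 0.6561.
Amplification A = 1/(1 − 0.6561) = 2.908.
ΔT = 1.26 × 2.908 = 3.7 °C.

3.7 °C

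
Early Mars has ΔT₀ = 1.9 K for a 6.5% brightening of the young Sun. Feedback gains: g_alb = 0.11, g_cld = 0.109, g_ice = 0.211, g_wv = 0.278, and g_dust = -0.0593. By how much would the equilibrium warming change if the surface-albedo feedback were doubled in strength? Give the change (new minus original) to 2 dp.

2.47 K

Original: g = 0.6487, ΔT = 1.9/(1−0.6487) = 5.4085 K.
With doubled surface-albedo: g' = 0.7587, ΔT' = 1.9/(1−0.7587) = 7.8740 K.
Change = 7.8740 − 5.4085 = 2.47 K.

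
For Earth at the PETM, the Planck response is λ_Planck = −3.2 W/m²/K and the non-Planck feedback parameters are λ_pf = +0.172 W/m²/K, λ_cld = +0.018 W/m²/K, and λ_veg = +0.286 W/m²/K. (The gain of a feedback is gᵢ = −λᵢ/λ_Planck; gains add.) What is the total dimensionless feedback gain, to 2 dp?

0.15

Convert to gains: g_pf = 0.172/3.2 = 0.05375; g_cld = 0.018/3.2 = 0.005625; g_veg = 0.286/3.2 = 0.08937.
Total gain g = 0.148745.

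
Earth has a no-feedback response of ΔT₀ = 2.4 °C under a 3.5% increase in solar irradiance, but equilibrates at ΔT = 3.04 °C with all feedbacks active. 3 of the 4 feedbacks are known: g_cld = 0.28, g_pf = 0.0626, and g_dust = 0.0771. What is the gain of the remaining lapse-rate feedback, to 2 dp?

-0.21

Amplification A = ΔT/ΔT₀ = 3.04/2.4 = 1.267.
Total gain g = 1 − 1/A = 1 − 1/1.267 = 0.2107.
Known gains sum to 0.28 + 0.0626 + 0.0771 = 0.4197.
g_lr = 0.2107 − 0.4197 = -0.21.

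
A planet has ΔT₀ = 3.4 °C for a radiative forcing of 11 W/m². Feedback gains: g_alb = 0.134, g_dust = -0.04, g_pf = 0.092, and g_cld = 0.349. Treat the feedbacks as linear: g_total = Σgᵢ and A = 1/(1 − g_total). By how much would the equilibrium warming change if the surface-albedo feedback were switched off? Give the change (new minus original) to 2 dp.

Original: g = 0.535, ΔT = 3.4/(1−0.535) = 7.3118 °C.
Without surface-albedo: g' = 0.401, ΔT' = 3.4/(1−0.401) = 5.6761 °C.
Change = 5.6761 − 7.3118 = -1.64 °C.

-1.64 °C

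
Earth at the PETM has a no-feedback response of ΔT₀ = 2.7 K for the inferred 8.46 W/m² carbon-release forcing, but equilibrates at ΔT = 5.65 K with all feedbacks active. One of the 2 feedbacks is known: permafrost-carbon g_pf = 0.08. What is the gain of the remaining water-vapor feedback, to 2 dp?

Amplification A = ΔT/ΔT₀ = 5.65/2.7 = 2.093.
Total gain g = 1 − 1/A = 1 − 1/2.093 = 0.5222.
The known gain is 0.08.
g_wv = 0.5222 − 0.08 = 0.44.

0.44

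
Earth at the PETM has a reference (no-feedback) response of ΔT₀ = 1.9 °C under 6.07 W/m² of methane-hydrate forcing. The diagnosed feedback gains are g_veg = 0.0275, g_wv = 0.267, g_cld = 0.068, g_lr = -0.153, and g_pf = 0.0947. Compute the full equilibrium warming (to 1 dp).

2.7 °C

Total gain g = 0.0275 + 0.267 + 0.068 − 0.153 + 0.0947 = 0.3042.
Amplification A = 1/(1 − 0.3042) = 1.437.
ΔT = 1.9 × 1.437 = 2.7 °C.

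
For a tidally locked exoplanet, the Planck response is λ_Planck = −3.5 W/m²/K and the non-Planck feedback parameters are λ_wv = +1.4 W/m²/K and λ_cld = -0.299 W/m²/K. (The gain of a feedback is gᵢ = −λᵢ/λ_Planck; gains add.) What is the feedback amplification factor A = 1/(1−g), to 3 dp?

1.459

Convert to gains: g_wv = 1.4/3.5 = 0.4; g_cld = -0.299/3.5 = -0.08543.
Total gain g = 0.31457.
A = 1/(1 − 0.31457) = 1.459.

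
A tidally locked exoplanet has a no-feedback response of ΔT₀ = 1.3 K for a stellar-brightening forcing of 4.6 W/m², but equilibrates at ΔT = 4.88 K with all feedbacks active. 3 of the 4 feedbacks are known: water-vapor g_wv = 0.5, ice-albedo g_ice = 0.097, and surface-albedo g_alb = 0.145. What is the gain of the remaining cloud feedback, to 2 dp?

Amplification A = ΔT/ΔT₀ = 4.88/1.3 = 3.754.
Total gain g = 1 − 1/A = 1 − 1/3.754 = 0.7336.
Known gains sum to 0.5 + 0.097 + 0.145 = 0.742.
g_cld = 0.7336 − 0.742 = -0.01.

-0.01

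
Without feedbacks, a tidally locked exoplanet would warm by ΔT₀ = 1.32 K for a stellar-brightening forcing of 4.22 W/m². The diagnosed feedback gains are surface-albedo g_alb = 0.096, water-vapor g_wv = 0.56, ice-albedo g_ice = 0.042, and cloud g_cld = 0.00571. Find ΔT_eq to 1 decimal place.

Total gain g = 0.096 + 0.56 + 0.042 + 0.00571 = 0.70371.
Amplification A = 1/(1 − 0.70371) = 3.375.
ΔT = 1.32 × 3.375 = 4.5 K.

4.5 K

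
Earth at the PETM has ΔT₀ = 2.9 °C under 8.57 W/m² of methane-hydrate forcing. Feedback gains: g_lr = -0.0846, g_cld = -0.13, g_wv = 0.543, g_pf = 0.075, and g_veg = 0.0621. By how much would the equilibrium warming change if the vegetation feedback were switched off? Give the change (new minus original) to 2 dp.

-0.56 °C

Original: g = 0.4655, ΔT = 2.9/(1−0.4655) = 5.4256 °C.
Without vegetation: g' = 0.4034, ΔT' = 2.9/(1−0.4034) = 4.8609 °C.
Change = 4.8609 − 5.4256 = -0.56 °C.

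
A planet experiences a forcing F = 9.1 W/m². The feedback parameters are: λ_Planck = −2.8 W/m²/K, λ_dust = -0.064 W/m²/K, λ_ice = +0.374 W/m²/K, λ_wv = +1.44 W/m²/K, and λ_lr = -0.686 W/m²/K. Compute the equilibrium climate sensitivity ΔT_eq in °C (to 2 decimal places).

5.24 °C

Net feedback parameter λ = (−2.8) + (-0.064) + (+0.374) + (+1.44) + (-0.686) = -1.736 W/m²/K.
ΔT = −F/λ = −9.1/(-1.736) = 5.24 °C.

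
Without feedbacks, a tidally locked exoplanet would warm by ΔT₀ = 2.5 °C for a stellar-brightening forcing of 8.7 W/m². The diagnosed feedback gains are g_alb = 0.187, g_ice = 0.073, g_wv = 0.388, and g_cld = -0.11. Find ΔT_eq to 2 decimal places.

5.41 °C

Total gain g = 0.187 + 0.073 + 0.388 − 0.11 = 0.538.
Amplification A = 1/(1 − 0.538) = 2.165.
ΔT = 2.5 × 2.165 = 5.41 °C.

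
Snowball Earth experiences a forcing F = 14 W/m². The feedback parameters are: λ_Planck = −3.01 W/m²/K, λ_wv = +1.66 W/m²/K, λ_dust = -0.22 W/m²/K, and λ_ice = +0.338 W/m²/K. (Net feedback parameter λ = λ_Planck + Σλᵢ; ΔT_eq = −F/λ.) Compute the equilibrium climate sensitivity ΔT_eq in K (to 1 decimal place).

Net feedback parameter λ = (−3.01) + (+1.66) + (-0.22) + (+0.338) = -1.232 W/m²/K.
ΔT = −F/λ = −14/(-1.232) = 11.4 K.

11.4 K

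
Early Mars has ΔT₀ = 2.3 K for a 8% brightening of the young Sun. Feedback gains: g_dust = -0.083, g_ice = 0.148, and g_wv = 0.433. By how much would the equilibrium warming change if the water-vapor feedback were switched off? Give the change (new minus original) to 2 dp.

Original: g = 0.498, ΔT = 2.3/(1−0.498) = 4.5817 K.
Without water-vapor: g' = 0.065, ΔT' = 2.3/(1−0.065) = 2.4599 K.
Change = 2.4599 − 4.5817 = -2.12 K.

-2.12 K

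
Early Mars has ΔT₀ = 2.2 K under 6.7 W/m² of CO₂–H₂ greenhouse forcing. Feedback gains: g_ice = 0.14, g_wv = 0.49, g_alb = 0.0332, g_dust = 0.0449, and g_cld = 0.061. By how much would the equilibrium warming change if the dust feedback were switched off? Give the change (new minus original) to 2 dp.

-1.55 K

Original: g = 0.7691, ΔT = 2.2/(1−0.7691) = 9.5279 K.
Without dust: g' = 0.7242, ΔT' = 2.2/(1−0.7242) = 7.9768 K.
Change = 7.9768 − 9.5279 = -1.55 K.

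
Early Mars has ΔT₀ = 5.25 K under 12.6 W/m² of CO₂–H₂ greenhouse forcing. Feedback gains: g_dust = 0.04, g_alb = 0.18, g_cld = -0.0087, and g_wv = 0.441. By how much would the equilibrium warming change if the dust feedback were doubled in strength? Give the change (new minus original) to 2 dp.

1.96 K

Original: g = 0.6523, ΔT = 5.25/(1−0.6523) = 15.0992 K.
With doubled dust: g' = 0.6923, ΔT' = 5.25/(1−0.6923) = 17.0621 K.
Change = 17.0621 − 15.0992 = 1.96 K.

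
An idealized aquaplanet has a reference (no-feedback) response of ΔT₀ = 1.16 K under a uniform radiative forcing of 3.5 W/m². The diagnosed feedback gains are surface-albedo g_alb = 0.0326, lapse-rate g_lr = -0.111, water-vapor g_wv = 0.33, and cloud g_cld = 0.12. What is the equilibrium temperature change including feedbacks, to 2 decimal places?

1.85 K

Total gain g = 0.0326 − 0.111 + 0.33 + 0.12 = 0.3716.
Amplification A = 1/(1 − 0.3716) = 1.591.
ΔT = 1.16 × 1.591 = 1.85 K.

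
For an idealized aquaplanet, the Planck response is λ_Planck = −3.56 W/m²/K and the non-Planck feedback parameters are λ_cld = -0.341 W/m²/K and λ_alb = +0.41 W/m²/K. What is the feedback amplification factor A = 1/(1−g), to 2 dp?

1.02

Convert to gains: g_cld = -0.341/3.56 = -0.09579; g_alb = 0.41/3.56 = 0.1152.
Total gain g = 0.01941.
A = 1/(1 − 0.01941) = 1.02.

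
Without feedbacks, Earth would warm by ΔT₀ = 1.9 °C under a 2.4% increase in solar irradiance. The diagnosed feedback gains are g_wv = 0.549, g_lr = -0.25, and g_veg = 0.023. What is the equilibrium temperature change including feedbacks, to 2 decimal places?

Total gain g = 0.549 − 0.25 + 0.023 = 0.322.
Amplification A = 1/(1 − 0.322) = 1.475.
ΔT = 1.9 × 1.475 = 2.80 °C.

2.80 °C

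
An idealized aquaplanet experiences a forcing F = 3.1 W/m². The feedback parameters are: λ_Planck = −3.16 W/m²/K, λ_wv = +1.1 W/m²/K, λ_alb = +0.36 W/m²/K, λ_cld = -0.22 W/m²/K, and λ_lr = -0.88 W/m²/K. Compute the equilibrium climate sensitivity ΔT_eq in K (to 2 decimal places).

Net feedback parameter λ = (−3.16) + (+1.1) + (+0.36) + (-0.22) + (-0.88) = -2.8 W/m²/K.
ΔT = −F/λ = −3.1/(-2.8) = 1.11 K.

1.11 K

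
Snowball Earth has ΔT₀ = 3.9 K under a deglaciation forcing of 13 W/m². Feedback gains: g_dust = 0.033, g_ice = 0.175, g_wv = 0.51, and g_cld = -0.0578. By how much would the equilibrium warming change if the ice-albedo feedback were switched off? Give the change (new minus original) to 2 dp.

Original: g = 0.6602, ΔT = 3.9/(1−0.6602) = 11.4773 K.
Without ice-albedo: g' = 0.4852, ΔT' = 3.9/(1−0.4852) = 7.5758 K.
Change = 7.5758 − 11.4773 = -3.90 K.

-3.90 K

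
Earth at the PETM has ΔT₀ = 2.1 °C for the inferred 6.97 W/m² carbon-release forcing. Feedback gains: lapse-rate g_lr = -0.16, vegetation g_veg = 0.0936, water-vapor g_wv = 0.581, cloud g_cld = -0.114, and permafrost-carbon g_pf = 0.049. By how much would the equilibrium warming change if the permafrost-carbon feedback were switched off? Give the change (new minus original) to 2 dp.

Original: g = 0.4496, ΔT = 2.1/(1−0.4496) = 3.8154 °C.
Without permafrost-carbon: g' = 0.4006, ΔT' = 2.1/(1−0.4006) = 3.5035 °C.
Change = 3.5035 − 3.8154 = -0.31 °C.

-0.31 °C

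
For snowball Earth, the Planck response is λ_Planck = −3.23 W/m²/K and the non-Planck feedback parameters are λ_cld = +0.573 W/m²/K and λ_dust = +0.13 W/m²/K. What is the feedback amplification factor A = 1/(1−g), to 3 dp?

Convert to gains: g_cld = 0.573/3.23 = 0.1774; g_dust = 0.13/3.23 = 0.04025.
Total gain g = 0.21765.
A = 1/(1 − 0.21765) = 1.278.

1.278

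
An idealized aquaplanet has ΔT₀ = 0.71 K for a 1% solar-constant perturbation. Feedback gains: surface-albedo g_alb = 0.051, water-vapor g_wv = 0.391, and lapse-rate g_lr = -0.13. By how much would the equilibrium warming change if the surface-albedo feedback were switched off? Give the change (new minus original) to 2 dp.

-0.07 K

Original: g = 0.312, ΔT = 0.71/(1−0.312) = 1.0320 K.
Without surface-albedo: g' = 0.261, ΔT' = 0.71/(1−0.261) = 0.9608 K.
Change = 0.9608 − 1.0320 = -0.07 K.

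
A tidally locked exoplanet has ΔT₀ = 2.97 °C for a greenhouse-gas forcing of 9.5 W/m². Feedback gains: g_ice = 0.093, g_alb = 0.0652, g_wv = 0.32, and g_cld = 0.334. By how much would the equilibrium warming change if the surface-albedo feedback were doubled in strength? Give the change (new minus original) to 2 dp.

Original: g = 0.8122, ΔT = 2.97/(1−0.8122) = 15.8147 °C.
With doubled surface-albedo: g' = 0.8774, ΔT' = 2.97/(1−0.8774) = 24.2251 °C.
Change = 24.2251 − 15.8147 = 8.41 °C.

8.41 °C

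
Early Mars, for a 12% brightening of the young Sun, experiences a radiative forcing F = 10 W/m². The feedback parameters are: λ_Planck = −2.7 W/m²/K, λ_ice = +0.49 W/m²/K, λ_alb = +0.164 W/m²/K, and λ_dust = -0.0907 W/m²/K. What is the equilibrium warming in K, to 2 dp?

Net feedback parameter λ = (−2.7) + (+0.49) + (+0.164) + (-0.0907) = -2.1367 W/m²/K.
ΔT = −F/λ = −10/(-2.1367) = 4.68 K.

4.68 K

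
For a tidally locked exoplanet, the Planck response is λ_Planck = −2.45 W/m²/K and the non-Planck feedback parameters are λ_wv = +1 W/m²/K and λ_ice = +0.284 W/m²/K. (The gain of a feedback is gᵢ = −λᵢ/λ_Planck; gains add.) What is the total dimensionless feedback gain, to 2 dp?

Convert to gains: g_wv = 1/2.45 = 0.4082; g_ice = 0.284/2.45 = 0.1159.
Total gain g = 0.5241.

0.52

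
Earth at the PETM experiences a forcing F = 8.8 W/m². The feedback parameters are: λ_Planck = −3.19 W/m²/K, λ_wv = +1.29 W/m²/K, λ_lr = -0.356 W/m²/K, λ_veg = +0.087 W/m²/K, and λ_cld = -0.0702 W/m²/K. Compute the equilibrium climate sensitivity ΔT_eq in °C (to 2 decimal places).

Net feedback parameter λ = (−3.19) + (+1.29) + (-0.356) + (+0.087) + (-0.0702) = -2.2392 W/m²/K.
ΔT = −F/λ = −8.8/(-2.2392) = 3.93 °C.

3.93 °C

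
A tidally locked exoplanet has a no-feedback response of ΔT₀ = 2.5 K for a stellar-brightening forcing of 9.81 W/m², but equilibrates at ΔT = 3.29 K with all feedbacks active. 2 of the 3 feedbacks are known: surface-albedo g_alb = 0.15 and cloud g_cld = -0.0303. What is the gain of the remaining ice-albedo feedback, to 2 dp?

0.12

Amplification A = ΔT/ΔT₀ = 3.29/2.5 = 1.316.
Total gain g = 1 − 1/A = 1 − 1/1.316 = 0.2401.
Known gains sum to 0.15 − 0.0303 = 0.1197.
g_ice = 0.2401 − 0.1197 = 0.12.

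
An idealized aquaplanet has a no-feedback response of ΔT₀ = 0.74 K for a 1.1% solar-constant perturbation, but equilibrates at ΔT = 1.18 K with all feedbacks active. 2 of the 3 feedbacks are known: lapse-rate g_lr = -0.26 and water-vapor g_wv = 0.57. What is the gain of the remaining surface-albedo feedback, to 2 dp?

0.06

Amplification A = ΔT/ΔT₀ = 1.18/0.74 = 1.595.
Total gain g = 1 − 1/A = 1 − 1/1.595 = 0.373.
Known gains sum to -0.26 + 0.57 = 0.31.
g_alb = 0.373 − 0.31 = 0.06.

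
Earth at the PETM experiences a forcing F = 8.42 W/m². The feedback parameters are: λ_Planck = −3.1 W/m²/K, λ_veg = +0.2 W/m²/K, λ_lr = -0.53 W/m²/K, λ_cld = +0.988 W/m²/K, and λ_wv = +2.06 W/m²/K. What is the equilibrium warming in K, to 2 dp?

Net feedback parameter λ = (−3.1) + (+0.2) + (-0.53) + (+0.988) + (+2.06) = -0.382 W/m²/K.
ΔT = −F/λ = −8.42/(-0.382) = 22.04 K.

22.04 K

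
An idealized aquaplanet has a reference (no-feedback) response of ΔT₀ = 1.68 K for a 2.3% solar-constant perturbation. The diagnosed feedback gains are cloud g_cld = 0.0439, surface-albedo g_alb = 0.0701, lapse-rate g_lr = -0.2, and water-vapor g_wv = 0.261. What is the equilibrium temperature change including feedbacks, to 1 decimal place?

Total gain g = 0.0439 + 0.0701 − 0.2 + 0.261 = 0.175.
Amplification A = 1/(1 − 0.175) = 1.212.
ΔT = 1.68 × 1.212 = 2.0 K.

2.0 K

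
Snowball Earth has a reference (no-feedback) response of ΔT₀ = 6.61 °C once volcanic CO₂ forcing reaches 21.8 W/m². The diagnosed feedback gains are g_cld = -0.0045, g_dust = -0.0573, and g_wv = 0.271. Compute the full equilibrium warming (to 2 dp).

8.36 °C

Total gain g = -0.0045 − 0.0573 + 0.271 = 0.2092.
Amplification A = 1/(1 − 0.2092) = 1.265.
ΔT = 6.61 × 1.265 = 8.36 °C.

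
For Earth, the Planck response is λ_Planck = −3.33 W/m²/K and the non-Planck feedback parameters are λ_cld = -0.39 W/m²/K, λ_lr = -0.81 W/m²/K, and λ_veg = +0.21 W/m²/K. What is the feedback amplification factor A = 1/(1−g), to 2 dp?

0.77

Convert to gains: g_cld = -0.39/3.33 = -0.1171; g_lr = -0.81/3.33 = -0.2432; g_veg = 0.21/3.33 = 0.06306.
Total gain g = -0.29724.
A = 1/(1 + 0.29724) = 0.77.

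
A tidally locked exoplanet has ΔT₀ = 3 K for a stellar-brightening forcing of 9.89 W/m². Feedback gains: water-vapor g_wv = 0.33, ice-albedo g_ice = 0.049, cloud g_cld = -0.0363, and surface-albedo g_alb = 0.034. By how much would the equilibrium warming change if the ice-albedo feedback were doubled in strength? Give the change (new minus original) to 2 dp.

Original: g = 0.3767, ΔT = 3/(1−0.3767) = 4.8131 K.
With doubled ice-albedo: g' = 0.4257, ΔT' = 3/(1−0.4257) = 5.2238 K.
Change = 5.2238 − 4.8131 = 0.41 K.

0.41 K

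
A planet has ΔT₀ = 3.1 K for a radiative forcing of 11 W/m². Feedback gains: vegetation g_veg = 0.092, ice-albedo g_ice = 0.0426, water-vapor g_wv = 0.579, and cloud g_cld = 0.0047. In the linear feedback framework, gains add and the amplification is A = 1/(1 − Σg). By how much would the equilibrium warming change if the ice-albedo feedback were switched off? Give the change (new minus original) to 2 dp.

Original: g = 0.7183, ΔT = 3.1/(1−0.7183) = 11.0046 K.
Without ice-albedo: g' = 0.6757, ΔT' = 3.1/(1−0.6757) = 9.5591 K.
Change = 9.5591 − 11.0046 = -1.45 K.

-1.45 K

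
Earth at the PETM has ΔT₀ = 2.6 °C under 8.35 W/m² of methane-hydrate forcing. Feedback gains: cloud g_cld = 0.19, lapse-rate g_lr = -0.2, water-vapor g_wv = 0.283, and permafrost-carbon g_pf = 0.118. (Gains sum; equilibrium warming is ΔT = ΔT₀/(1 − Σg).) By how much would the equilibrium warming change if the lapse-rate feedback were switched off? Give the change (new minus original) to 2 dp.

Original: g = 0.391, ΔT = 2.6/(1−0.391) = 4.2693 °C.
Without lapse-rate: g' = 0.591, ΔT' = 2.6/(1−0.591) = 6.3570 °C.
Change = 6.3570 − 4.2693 = 2.09 °C.

2.09 °C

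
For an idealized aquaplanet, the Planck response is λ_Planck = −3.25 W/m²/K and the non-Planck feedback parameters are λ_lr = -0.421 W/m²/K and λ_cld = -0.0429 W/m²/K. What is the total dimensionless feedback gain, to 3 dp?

Convert to gains: g_lr = -0.421/3.25 = -0.1295; g_cld = -0.0429/3.25 = -0.0132.
Total gain g = -0.1427.

-0.143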